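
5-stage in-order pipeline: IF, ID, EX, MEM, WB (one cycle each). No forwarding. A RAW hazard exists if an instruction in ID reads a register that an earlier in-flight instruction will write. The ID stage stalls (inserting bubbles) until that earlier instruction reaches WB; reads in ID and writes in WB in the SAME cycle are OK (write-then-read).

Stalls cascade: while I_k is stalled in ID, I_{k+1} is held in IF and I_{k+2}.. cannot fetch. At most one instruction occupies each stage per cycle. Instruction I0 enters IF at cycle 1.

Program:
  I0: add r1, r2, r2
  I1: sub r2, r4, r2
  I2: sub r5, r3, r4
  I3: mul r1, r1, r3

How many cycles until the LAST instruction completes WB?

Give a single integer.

Answer: 8

Derivation:
I0 add r1 <- r2,r2: IF@1 ID@2 stall=0 (-) EX@3 MEM@4 WB@5
I1 sub r2 <- r4,r2: IF@2 ID@3 stall=0 (-) EX@4 MEM@5 WB@6
I2 sub r5 <- r3,r4: IF@3 ID@4 stall=0 (-) EX@5 MEM@6 WB@7
I3 mul r1 <- r1,r3: IF@4 ID@5 stall=0 (-) EX@6 MEM@7 WB@8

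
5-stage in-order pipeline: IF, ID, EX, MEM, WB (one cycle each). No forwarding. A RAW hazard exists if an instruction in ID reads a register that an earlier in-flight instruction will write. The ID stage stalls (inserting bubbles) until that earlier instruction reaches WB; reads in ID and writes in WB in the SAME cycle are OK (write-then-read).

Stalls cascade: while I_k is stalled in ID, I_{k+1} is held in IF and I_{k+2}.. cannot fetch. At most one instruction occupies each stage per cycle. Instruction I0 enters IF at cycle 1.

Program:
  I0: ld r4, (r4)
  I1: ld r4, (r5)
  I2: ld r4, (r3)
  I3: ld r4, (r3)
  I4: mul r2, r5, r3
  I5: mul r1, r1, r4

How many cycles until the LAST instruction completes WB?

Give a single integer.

Answer: 11

Derivation:
I0 ld r4 <- r4: IF@1 ID@2 stall=0 (-) EX@3 MEM@4 WB@5
I1 ld r4 <- r5: IF@2 ID@3 stall=0 (-) EX@4 MEM@5 WB@6
I2 ld r4 <- r3: IF@3 ID@4 stall=0 (-) EX@5 MEM@6 WB@7
I3 ld r4 <- r3: IF@4 ID@5 stall=0 (-) EX@6 MEM@7 WB@8
I4 mul r2 <- r5,r3: IF@5 ID@6 stall=0 (-) EX@7 MEM@8 WB@9
I5 mul r1 <- r1,r4: IF@6 ID@7 stall=1 (RAW on I3.r4 (WB@8)) EX@9 MEM@10 WB@11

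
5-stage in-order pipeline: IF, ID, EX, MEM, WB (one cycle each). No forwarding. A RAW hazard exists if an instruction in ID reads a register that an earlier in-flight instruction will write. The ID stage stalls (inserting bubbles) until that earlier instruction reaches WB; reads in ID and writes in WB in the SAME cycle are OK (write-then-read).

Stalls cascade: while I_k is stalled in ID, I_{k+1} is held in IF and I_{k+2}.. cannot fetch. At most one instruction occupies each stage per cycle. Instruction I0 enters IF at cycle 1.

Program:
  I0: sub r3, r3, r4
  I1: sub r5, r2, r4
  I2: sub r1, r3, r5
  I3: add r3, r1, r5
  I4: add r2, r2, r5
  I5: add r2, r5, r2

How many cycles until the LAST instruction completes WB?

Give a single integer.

Answer: 16

Derivation:
I0 sub r3 <- r3,r4: IF@1 ID@2 stall=0 (-) EX@3 MEM@4 WB@5
I1 sub r5 <- r2,r4: IF@2 ID@3 stall=0 (-) EX@4 MEM@5 WB@6
I2 sub r1 <- r3,r5: IF@3 ID@4 stall=2 (RAW on I1.r5 (WB@6)) EX@7 MEM@8 WB@9
I3 add r3 <- r1,r5: IF@4 ID@7 stall=2 (RAW on I2.r1 (WB@9)) EX@10 MEM@11 WB@12
I4 add r2 <- r2,r5: IF@7 ID@10 stall=0 (-) EX@11 MEM@12 WB@13
I5 add r2 <- r5,r2: IF@10 ID@11 stall=2 (RAW on I4.r2 (WB@13)) EX@14 MEM@15 WB@16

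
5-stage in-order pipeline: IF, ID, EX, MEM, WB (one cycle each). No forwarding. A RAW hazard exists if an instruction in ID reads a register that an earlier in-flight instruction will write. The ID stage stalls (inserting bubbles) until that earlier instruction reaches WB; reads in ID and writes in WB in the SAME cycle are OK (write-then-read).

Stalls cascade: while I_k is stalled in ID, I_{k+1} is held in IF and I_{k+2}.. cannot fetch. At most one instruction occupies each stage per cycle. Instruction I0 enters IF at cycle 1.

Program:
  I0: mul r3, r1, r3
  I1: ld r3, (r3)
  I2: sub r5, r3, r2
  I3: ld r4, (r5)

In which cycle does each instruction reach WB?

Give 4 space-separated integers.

Answer: 5 8 11 14

Derivation:
I0 mul r3 <- r1,r3: IF@1 ID@2 stall=0 (-) EX@3 MEM@4 WB@5
I1 ld r3 <- r3: IF@2 ID@3 stall=2 (RAW on I0.r3 (WB@5)) EX@6 MEM@7 WB@8
I2 sub r5 <- r3,r2: IF@3 ID@6 stall=2 (RAW on I1.r3 (WB@8)) EX@9 MEM@10 WB@11
I3 ld r4 <- r5: IF@6 ID@9 stall=2 (RAW on I2.r5 (WB@11)) EX@12 MEM@13 WB@14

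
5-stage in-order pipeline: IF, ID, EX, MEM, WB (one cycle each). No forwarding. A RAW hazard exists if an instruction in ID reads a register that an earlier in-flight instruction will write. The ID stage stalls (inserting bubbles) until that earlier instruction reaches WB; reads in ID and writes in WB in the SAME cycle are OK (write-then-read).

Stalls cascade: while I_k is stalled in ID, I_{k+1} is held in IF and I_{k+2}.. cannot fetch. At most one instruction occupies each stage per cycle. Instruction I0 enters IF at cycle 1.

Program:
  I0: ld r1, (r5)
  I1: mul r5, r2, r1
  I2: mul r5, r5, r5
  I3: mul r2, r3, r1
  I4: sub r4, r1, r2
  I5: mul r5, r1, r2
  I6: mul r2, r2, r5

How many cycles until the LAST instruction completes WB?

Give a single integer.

I0 ld r1 <- r5: IF@1 ID@2 stall=0 (-) EX@3 MEM@4 WB@5
I1 mul r5 <- r2,r1: IF@2 ID@3 stall=2 (RAW on I0.r1 (WB@5)) EX@6 MEM@7 WB@8
I2 mul r5 <- r5,r5: IF@3 ID@6 stall=2 (RAW on I1.r5 (WB@8)) EX@9 MEM@10 WB@11
I3 mul r2 <- r3,r1: IF@6 ID@9 stall=0 (-) EX@10 MEM@11 WB@12
I4 sub r4 <- r1,r2: IF@9 ID@10 stall=2 (RAW on I3.r2 (WB@12)) EX@13 MEM@14 WB@15
I5 mul r5 <- r1,r2: IF@10 ID@13 stall=0 (-) EX@14 MEM@15 WB@16
I6 mul r2 <- r2,r5: IF@13 ID@14 stall=2 (RAW on I5.r5 (WB@16)) EX@17 MEM@18 WB@19

Answer: 19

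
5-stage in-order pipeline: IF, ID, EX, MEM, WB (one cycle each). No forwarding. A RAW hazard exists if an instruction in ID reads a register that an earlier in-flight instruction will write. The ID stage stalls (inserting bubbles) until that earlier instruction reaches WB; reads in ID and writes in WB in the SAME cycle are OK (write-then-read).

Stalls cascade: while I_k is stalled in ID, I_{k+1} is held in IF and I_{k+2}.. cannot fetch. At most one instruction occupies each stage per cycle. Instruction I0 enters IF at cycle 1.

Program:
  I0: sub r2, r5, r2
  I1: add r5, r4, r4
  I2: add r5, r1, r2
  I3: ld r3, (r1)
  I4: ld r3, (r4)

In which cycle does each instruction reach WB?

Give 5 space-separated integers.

I0 sub r2 <- r5,r2: IF@1 ID@2 stall=0 (-) EX@3 MEM@4 WB@5
I1 add r5 <- r4,r4: IF@2 ID@3 stall=0 (-) EX@4 MEM@5 WB@6
I2 add r5 <- r1,r2: IF@3 ID@4 stall=1 (RAW on I0.r2 (WB@5)) EX@6 MEM@7 WB@8
I3 ld r3 <- r1: IF@4 ID@6 stall=0 (-) EX@7 MEM@8 WB@9
I4 ld r3 <- r4: IF@6 ID@7 stall=0 (-) EX@8 MEM@9 WB@10

Answer: 5 6 8 9 10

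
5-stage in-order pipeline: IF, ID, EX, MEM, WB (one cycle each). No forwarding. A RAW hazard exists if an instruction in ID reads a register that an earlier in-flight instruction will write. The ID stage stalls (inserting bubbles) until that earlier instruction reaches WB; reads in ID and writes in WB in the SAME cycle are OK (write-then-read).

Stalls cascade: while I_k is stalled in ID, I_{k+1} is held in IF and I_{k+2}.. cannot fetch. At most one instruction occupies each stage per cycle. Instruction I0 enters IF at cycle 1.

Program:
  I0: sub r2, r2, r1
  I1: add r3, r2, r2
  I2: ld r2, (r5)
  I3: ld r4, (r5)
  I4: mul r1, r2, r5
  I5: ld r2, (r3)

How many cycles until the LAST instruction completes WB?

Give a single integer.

I0 sub r2 <- r2,r1: IF@1 ID@2 stall=0 (-) EX@3 MEM@4 WB@5
I1 add r3 <- r2,r2: IF@2 ID@3 stall=2 (RAW on I0.r2 (WB@5)) EX@6 MEM@7 WB@8
I2 ld r2 <- r5: IF@3 ID@6 stall=0 (-) EX@7 MEM@8 WB@9
I3 ld r4 <- r5: IF@6 ID@7 stall=0 (-) EX@8 MEM@9 WB@10
I4 mul r1 <- r2,r5: IF@7 ID@8 stall=1 (RAW on I2.r2 (WB@9)) EX@10 MEM@11 WB@12
I5 ld r2 <- r3: IF@8 ID@10 stall=0 (-) EX@11 MEM@12 WB@13

Answer: 13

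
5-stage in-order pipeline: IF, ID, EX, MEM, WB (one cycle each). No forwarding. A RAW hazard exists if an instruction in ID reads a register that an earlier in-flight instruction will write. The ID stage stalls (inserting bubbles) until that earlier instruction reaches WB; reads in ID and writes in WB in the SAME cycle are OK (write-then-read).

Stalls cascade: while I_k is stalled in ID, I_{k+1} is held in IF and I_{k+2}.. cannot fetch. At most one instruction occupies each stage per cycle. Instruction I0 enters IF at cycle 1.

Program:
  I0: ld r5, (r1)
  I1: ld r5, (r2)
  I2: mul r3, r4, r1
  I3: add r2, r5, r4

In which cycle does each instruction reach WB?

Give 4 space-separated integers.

Answer: 5 6 7 9

Derivation:
I0 ld r5 <- r1: IF@1 ID@2 stall=0 (-) EX@3 MEM@4 WB@5
I1 ld r5 <- r2: IF@2 ID@3 stall=0 (-) EX@4 MEM@5 WB@6
I2 mul r3 <- r4,r1: IF@3 ID@4 stall=0 (-) EX@5 MEM@6 WB@7
I3 add r2 <- r5,r4: IF@4 ID@5 stall=1 (RAW on I1.r5 (WB@6)) EX@7 MEM@8 WB@9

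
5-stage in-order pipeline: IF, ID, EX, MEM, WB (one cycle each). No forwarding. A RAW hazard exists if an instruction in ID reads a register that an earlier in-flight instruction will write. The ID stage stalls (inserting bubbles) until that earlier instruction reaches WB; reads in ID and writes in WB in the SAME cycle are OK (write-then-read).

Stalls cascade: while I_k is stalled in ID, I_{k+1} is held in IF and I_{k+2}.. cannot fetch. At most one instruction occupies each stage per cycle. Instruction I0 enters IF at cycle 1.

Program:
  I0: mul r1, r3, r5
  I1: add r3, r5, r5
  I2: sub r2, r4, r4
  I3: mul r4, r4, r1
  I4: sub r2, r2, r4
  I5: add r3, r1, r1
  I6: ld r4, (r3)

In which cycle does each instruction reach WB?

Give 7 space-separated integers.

Answer: 5 6 7 8 11 12 15

Derivation:
I0 mul r1 <- r3,r5: IF@1 ID@2 stall=0 (-) EX@3 MEM@4 WB@5
I1 add r3 <- r5,r5: IF@2 ID@3 stall=0 (-) EX@4 MEM@5 WB@6
I2 sub r2 <- r4,r4: IF@3 ID@4 stall=0 (-) EX@5 MEM@6 WB@7
I3 mul r4 <- r4,r1: IF@4 ID@5 stall=0 (-) EX@6 MEM@7 WB@8
I4 sub r2 <- r2,r4: IF@5 ID@6 stall=2 (RAW on I3.r4 (WB@8)) EX@9 MEM@10 WB@11
I5 add r3 <- r1,r1: IF@6 ID@9 stall=0 (-) EX@10 MEM@11 WB@12
I6 ld r4 <- r3: IF@9 ID@10 stall=2 (RAW on I5.r3 (WB@12)) EX@13 MEM@14 WB@15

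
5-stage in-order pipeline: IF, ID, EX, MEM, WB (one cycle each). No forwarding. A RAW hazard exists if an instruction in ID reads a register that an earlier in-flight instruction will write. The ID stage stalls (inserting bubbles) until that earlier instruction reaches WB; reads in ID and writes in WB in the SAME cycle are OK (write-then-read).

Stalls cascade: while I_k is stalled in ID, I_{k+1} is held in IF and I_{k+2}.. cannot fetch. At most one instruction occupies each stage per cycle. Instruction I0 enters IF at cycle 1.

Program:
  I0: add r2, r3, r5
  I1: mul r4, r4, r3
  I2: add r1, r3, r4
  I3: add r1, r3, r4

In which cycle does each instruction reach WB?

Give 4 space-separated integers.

I0 add r2 <- r3,r5: IF@1 ID@2 stall=0 (-) EX@3 MEM@4 WB@5
I1 mul r4 <- r4,r3: IF@2 ID@3 stall=0 (-) EX@4 MEM@5 WB@6
I2 add r1 <- r3,r4: IF@3 ID@4 stall=2 (RAW on I1.r4 (WB@6)) EX@7 MEM@8 WB@9
I3 add r1 <- r3,r4: IF@4 ID@7 stall=0 (-) EX@8 MEM@9 WB@10

Answer: 5 6 9 10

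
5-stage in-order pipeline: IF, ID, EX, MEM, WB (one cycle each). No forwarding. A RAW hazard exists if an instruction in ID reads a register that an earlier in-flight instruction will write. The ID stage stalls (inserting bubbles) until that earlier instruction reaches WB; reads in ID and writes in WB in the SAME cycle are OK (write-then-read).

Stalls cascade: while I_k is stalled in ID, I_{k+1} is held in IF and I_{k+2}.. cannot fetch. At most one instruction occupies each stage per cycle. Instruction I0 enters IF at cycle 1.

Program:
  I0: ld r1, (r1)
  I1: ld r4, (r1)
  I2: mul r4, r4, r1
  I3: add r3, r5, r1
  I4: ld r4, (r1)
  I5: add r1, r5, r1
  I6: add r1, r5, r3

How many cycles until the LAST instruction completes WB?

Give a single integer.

Answer: 15

Derivation:
I0 ld r1 <- r1: IF@1 ID@2 stall=0 (-) EX@3 MEM@4 WB@5
I1 ld r4 <- r1: IF@2 ID@3 stall=2 (RAW on I0.r1 (WB@5)) EX@6 MEM@7 WB@8
I2 mul r4 <- r4,r1: IF@3 ID@6 stall=2 (RAW on I1.r4 (WB@8)) EX@9 MEM@10 WB@11
I3 add r3 <- r5,r1: IF@6 ID@9 stall=0 (-) EX@10 MEM@11 WB@12
I4 ld r4 <- r1: IF@9 ID@10 stall=0 (-) EX@11 MEM@12 WB@13
I5 add r1 <- r5,r1: IF@10 ID@11 stall=0 (-) EX@12 MEM@13 WB@14
I6 add r1 <- r5,r3: IF@11 ID@12 stall=0 (-) EX@13 MEM@14 WB@15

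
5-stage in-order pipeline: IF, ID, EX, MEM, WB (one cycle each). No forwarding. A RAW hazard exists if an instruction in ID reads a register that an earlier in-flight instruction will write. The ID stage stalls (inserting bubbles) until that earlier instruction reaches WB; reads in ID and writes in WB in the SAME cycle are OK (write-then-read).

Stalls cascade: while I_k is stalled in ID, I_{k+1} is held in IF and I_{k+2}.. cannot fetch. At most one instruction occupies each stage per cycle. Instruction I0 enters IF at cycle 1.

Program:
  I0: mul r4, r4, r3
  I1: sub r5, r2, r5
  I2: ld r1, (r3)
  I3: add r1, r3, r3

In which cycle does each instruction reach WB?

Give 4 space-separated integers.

Answer: 5 6 7 8

Derivation:
I0 mul r4 <- r4,r3: IF@1 ID@2 stall=0 (-) EX@3 MEM@4 WB@5
I1 sub r5 <- r2,r5: IF@2 ID@3 stall=0 (-) EX@4 MEM@5 WB@6
I2 ld r1 <- r3: IF@3 ID@4 stall=0 (-) EX@5 MEM@6 WB@7
I3 add r1 <- r3,r3: IF@4 ID@5 stall=0 (-) EX@6 MEM@7 WB@8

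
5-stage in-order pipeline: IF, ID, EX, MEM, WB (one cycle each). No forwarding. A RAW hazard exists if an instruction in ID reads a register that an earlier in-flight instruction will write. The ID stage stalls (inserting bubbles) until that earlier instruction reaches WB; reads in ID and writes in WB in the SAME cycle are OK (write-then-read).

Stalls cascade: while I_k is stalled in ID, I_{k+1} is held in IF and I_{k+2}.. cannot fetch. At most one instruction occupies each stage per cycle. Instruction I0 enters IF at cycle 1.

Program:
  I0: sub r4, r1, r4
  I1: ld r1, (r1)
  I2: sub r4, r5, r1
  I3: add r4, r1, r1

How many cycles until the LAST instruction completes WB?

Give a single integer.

I0 sub r4 <- r1,r4: IF@1 ID@2 stall=0 (-) EX@3 MEM@4 WB@5
I1 ld r1 <- r1: IF@2 ID@3 stall=0 (-) EX@4 MEM@5 WB@6
I2 sub r4 <- r5,r1: IF@3 ID@4 stall=2 (RAW on I1.r1 (WB@6)) EX@7 MEM@8 WB@9
I3 add r4 <- r1,r1: IF@4 ID@7 stall=0 (-) EX@8 MEM@9 WB@10

Answer: 10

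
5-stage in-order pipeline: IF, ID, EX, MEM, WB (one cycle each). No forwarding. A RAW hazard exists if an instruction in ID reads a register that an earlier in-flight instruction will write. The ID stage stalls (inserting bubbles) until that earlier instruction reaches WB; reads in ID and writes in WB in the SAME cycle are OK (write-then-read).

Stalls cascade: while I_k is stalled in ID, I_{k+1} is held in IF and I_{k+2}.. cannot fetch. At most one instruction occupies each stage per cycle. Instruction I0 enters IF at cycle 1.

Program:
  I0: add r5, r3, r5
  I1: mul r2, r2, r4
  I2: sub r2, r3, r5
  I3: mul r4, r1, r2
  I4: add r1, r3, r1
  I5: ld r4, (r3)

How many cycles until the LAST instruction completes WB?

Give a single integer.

I0 add r5 <- r3,r5: IF@1 ID@2 stall=0 (-) EX@3 MEM@4 WB@5
I1 mul r2 <- r2,r4: IF@2 ID@3 stall=0 (-) EX@4 MEM@5 WB@6
I2 sub r2 <- r3,r5: IF@3 ID@4 stall=1 (RAW on I0.r5 (WB@5)) EX@6 MEM@7 WB@8
I3 mul r4 <- r1,r2: IF@4 ID@6 stall=2 (RAW on I2.r2 (WB@8)) EX@9 MEM@10 WB@11
I4 add r1 <- r3,r1: IF@6 ID@9 stall=0 (-) EX@10 MEM@11 WB@12
I5 ld r4 <- r3: IF@9 ID@10 stall=0 (-) EX@11 MEM@12 WB@13

Answer: 13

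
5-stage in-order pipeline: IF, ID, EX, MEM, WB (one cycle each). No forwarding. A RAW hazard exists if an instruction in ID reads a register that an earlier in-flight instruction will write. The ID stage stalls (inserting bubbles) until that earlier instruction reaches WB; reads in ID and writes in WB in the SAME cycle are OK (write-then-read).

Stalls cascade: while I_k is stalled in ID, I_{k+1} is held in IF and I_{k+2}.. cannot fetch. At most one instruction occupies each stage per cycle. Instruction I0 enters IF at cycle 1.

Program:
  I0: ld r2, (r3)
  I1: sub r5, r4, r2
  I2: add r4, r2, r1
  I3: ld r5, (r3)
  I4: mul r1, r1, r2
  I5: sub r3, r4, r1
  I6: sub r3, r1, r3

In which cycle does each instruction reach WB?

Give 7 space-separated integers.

Answer: 5 8 9 10 11 14 17

Derivation:
I0 ld r2 <- r3: IF@1 ID@2 stall=0 (-) EX@3 MEM@4 WB@5
I1 sub r5 <- r4,r2: IF@2 ID@3 stall=2 (RAW on I0.r2 (WB@5)) EX@6 MEM@7 WB@8
I2 add r4 <- r2,r1: IF@3 ID@6 stall=0 (-) EX@7 MEM@8 WB@9
I3 ld r5 <- r3: IF@6 ID@7 stall=0 (-) EX@8 MEM@9 WB@10
I4 mul r1 <- r1,r2: IF@7 ID@8 stall=0 (-) EX@9 MEM@10 WB@11
I5 sub r3 <- r4,r1: IF@8 ID@9 stall=2 (RAW on I4.r1 (WB@11)) EX@12 MEM@13 WB@14
I6 sub r3 <- r1,r3: IF@9 ID@12 stall=2 (RAW on I5.r3 (WB@14)) EX@15 MEM@16 WB@17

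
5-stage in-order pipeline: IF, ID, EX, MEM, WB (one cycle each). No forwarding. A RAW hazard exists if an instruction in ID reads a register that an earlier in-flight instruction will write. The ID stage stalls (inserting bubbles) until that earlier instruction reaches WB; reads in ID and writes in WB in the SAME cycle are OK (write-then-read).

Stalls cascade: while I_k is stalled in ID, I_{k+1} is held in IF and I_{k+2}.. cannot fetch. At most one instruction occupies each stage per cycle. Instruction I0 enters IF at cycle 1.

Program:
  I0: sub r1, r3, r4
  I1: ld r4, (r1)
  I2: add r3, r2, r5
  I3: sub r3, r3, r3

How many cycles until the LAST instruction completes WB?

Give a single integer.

I0 sub r1 <- r3,r4: IF@1 ID@2 stall=0 (-) EX@3 MEM@4 WB@5
I1 ld r4 <- r1: IF@2 ID@3 stall=2 (RAW on I0.r1 (WB@5)) EX@6 MEM@7 WB@8
I2 add r3 <- r2,r5: IF@3 ID@6 stall=0 (-) EX@7 MEM@8 WB@9
I3 sub r3 <- r3,r3: IF@6 ID@7 stall=2 (RAW on I2.r3 (WB@9)) EX@10 MEM@11 WB@12

Answer: 12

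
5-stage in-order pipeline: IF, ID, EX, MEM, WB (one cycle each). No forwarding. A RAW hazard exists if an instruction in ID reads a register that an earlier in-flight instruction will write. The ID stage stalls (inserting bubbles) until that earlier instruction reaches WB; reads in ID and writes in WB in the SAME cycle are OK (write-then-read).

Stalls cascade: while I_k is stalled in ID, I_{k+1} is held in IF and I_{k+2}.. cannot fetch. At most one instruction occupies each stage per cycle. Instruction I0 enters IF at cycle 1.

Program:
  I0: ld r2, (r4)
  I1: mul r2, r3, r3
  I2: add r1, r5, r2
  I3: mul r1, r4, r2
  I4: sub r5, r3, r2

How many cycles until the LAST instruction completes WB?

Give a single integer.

Answer: 11

Derivation:
I0 ld r2 <- r4: IF@1 ID@2 stall=0 (-) EX@3 MEM@4 WB@5
I1 mul r2 <- r3,r3: IF@2 ID@3 stall=0 (-) EX@4 MEM@5 WB@6
I2 add r1 <- r5,r2: IF@3 ID@4 stall=2 (RAW on I1.r2 (WB@6)) EX@7 MEM@8 WB@9
I3 mul r1 <- r4,r2: IF@4 ID@7 stall=0 (-) EX@8 MEM@9 WB@10
I4 sub r5 <- r3,r2: IF@7 ID@8 stall=0 (-) EX@9 MEM@10 WB@11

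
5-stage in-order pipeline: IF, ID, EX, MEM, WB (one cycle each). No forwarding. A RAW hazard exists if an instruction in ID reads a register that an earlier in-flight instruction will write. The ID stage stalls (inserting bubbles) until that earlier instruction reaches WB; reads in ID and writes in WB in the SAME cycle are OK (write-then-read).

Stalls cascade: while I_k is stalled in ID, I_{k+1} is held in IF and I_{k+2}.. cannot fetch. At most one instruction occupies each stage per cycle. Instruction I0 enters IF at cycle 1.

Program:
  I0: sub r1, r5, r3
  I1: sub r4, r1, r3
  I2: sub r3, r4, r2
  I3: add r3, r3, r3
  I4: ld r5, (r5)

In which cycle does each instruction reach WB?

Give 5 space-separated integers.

Answer: 5 8 11 14 15

Derivation:
I0 sub r1 <- r5,r3: IF@1 ID@2 stall=0 (-) EX@3 MEM@4 WB@5
I1 sub r4 <- r1,r3: IF@2 ID@3 stall=2 (RAW on I0.r1 (WB@5)) EX@6 MEM@7 WB@8
I2 sub r3 <- r4,r2: IF@3 ID@6 stall=2 (RAW on I1.r4 (WB@8)) EX@9 MEM@10 WB@11
I3 add r3 <- r3,r3: IF@6 ID@9 stall=2 (RAW on I2.r3 (WB@11)) EX@12 MEM@13 WB@14
I4 ld r5 <- r5: IF@9 ID@12 stall=0 (-) EX@13 MEM@14 WB@15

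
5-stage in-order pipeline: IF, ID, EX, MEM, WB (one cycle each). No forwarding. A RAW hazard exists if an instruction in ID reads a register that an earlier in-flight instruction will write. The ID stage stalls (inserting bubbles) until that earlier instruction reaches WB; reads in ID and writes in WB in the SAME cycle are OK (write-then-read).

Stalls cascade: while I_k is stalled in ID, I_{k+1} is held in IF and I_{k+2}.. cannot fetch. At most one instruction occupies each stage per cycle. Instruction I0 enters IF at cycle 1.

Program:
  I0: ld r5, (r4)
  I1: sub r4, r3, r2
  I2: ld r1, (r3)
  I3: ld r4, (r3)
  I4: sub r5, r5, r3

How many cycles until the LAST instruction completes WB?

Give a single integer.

Answer: 9

Derivation:
I0 ld r5 <- r4: IF@1 ID@2 stall=0 (-) EX@3 MEM@4 WB@5
I1 sub r4 <- r3,r2: IF@2 ID@3 stall=0 (-) EX@4 MEM@5 WB@6
I2 ld r1 <- r3: IF@3 ID@4 stall=0 (-) EX@5 MEM@6 WB@7
I3 ld r4 <- r3: IF@4 ID@5 stall=0 (-) EX@6 MEM@7 WB@8
I4 sub r5 <- r5,r3: IF@5 ID@6 stall=0 (-) EX@7 MEM@8 WB@9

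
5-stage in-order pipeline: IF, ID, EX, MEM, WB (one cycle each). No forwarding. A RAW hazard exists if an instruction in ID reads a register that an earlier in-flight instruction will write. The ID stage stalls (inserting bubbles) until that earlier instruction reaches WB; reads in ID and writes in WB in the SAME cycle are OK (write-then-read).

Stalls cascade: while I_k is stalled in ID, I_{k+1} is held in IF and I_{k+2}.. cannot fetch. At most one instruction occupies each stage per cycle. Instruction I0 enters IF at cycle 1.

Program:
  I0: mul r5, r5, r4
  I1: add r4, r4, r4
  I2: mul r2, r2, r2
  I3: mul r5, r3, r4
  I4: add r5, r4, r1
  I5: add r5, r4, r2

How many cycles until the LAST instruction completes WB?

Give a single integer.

I0 mul r5 <- r5,r4: IF@1 ID@2 stall=0 (-) EX@3 MEM@4 WB@5
I1 add r4 <- r4,r4: IF@2 ID@3 stall=0 (-) EX@4 MEM@5 WB@6
I2 mul r2 <- r2,r2: IF@3 ID@4 stall=0 (-) EX@5 MEM@6 WB@7
I3 mul r5 <- r3,r4: IF@4 ID@5 stall=1 (RAW on I1.r4 (WB@6)) EX@7 MEM@8 WB@9
I4 add r5 <- r4,r1: IF@5 ID@7 stall=0 (-) EX@8 MEM@9 WB@10
I5 add r5 <- r4,r2: IF@7 ID@8 stall=0 (-) EX@9 MEM@10 WB@11

Answer: 11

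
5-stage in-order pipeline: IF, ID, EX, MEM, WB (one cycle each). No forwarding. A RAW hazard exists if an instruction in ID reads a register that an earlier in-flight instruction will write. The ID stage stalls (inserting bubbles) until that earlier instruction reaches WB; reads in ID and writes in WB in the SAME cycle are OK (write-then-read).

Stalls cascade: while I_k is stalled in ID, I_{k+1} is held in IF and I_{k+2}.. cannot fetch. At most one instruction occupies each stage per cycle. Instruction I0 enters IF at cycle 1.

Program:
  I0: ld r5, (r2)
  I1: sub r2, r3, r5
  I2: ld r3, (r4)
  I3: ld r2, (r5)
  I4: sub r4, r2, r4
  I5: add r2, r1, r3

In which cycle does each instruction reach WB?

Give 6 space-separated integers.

Answer: 5 8 9 10 13 14

Derivation:
I0 ld r5 <- r2: IF@1 ID@2 stall=0 (-) EX@3 MEM@4 WB@5
I1 sub r2 <- r3,r5: IF@2 ID@3 stall=2 (RAW on I0.r5 (WB@5)) EX@6 MEM@7 WB@8
I2 ld r3 <- r4: IF@3 ID@6 stall=0 (-) EX@7 MEM@8 WB@9
I3 ld r2 <- r5: IF@6 ID@7 stall=0 (-) EX@8 MEM@9 WB@10
I4 sub r4 <- r2,r4: IF@7 ID@8 stall=2 (RAW on I3.r2 (WB@10)) EX@11 MEM@12 WB@13
I5 add r2 <- r1,r3: IF@8 ID@11 stall=0 (-) EX@12 MEM@13 WB@14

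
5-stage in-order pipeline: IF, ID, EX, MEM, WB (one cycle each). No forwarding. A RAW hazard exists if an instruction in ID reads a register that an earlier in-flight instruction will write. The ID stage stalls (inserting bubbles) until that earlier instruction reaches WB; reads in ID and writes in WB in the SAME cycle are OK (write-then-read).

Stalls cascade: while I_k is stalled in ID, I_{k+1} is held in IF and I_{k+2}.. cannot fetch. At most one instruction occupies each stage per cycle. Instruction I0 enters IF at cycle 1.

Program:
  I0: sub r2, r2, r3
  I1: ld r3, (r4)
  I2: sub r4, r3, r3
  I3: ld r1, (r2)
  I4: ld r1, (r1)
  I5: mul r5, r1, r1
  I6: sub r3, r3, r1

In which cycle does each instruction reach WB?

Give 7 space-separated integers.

Answer: 5 6 9 10 13 16 17

Derivation:
I0 sub r2 <- r2,r3: IF@1 ID@2 stall=0 (-) EX@3 MEM@4 WB@5
I1 ld r3 <- r4: IF@2 ID@3 stall=0 (-) EX@4 MEM@5 WB@6
I2 sub r4 <- r3,r3: IF@3 ID@4 stall=2 (RAW on I1.r3 (WB@6)) EX@7 MEM@8 WB@9
I3 ld r1 <- r2: IF@4 ID@7 stall=0 (-) EX@8 MEM@9 WB@10
I4 ld r1 <- r1: IF@7 ID@8 stall=2 (RAW on I3.r1 (WB@10)) EX@11 MEM@12 WB@13
I5 mul r5 <- r1,r1: IF@8 ID@11 stall=2 (RAW on I4.r1 (WB@13)) EX@14 MEM@15 WB@16
I6 sub r3 <- r3,r1: IF@11 ID@14 stall=0 (-) EX@15 MEM@16 WB@17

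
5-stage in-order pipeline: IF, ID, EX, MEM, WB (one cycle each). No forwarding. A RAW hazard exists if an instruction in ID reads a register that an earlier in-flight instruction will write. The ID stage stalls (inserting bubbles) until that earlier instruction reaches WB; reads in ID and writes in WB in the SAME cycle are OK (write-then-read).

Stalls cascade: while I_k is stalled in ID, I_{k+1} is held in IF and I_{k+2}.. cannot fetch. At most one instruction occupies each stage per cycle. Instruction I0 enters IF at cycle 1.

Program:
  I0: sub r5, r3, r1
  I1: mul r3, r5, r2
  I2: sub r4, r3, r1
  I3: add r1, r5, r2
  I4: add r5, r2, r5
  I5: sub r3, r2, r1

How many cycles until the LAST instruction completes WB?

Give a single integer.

Answer: 15

Derivation:
I0 sub r5 <- r3,r1: IF@1 ID@2 stall=0 (-) EX@3 MEM@4 WB@5
I1 mul r3 <- r5,r2: IF@2 ID@3 stall=2 (RAW on I0.r5 (WB@5)) EX@6 MEM@7 WB@8
I2 sub r4 <- r3,r1: IF@3 ID@6 stall=2 (RAW on I1.r3 (WB@8)) EX@9 MEM@10 WB@11
I3 add r1 <- r5,r2: IF@6 ID@9 stall=0 (-) EX@10 MEM@11 WB@12
I4 add r5 <- r2,r5: IF@9 ID@10 stall=0 (-) EX@11 MEM@12 WB@13
I5 sub r3 <- r2,r1: IF@10 ID@11 stall=1 (RAW on I3.r1 (WB@12)) EX@13 MEM@14 WB@15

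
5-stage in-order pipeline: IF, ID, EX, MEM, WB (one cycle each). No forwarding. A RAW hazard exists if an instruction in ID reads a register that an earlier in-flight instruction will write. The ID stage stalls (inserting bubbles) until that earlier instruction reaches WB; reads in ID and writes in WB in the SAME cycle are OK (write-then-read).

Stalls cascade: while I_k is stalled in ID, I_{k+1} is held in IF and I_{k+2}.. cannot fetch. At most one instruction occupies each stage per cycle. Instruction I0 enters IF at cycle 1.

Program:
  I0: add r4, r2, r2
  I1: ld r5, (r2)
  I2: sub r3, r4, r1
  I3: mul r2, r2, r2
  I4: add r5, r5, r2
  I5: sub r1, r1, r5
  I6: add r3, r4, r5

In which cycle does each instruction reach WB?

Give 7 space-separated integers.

I0 add r4 <- r2,r2: IF@1 ID@2 stall=0 (-) EX@3 MEM@4 WB@5
I1 ld r5 <- r2: IF@2 ID@3 stall=0 (-) EX@4 MEM@5 WB@6
I2 sub r3 <- r4,r1: IF@3 ID@4 stall=1 (RAW on I0.r4 (WB@5)) EX@6 MEM@7 WB@8
I3 mul r2 <- r2,r2: IF@4 ID@6 stall=0 (-) EX@7 MEM@8 WB@9
I4 add r5 <- r5,r2: IF@6 ID@7 stall=2 (RAW on I3.r2 (WB@9)) EX@10 MEM@11 WB@12
I5 sub r1 <- r1,r5: IF@7 ID@10 stall=2 (RAW on I4.r5 (WB@12)) EX@13 MEM@14 WB@15
I6 add r3 <- r4,r5: IF@10 ID@13 stall=0 (-) EX@14 MEM@15 WB@16

Answer: 5 6 8 9 12 15 16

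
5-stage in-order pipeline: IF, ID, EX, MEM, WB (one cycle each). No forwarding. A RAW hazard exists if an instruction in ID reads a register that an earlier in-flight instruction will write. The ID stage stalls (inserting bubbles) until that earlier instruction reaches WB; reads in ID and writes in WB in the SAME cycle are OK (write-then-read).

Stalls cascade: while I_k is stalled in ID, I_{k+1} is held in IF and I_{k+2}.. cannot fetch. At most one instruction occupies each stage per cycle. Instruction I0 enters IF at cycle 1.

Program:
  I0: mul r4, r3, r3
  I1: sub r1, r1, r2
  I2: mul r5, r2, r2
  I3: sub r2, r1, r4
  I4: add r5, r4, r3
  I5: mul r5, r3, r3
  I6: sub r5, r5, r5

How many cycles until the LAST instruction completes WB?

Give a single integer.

Answer: 14

Derivation:
I0 mul r4 <- r3,r3: IF@1 ID@2 stall=0 (-) EX@3 MEM@4 WB@5
I1 sub r1 <- r1,r2: IF@2 ID@3 stall=0 (-) EX@4 MEM@5 WB@6
I2 mul r5 <- r2,r2: IF@3 ID@4 stall=0 (-) EX@5 MEM@6 WB@7
I3 sub r2 <- r1,r4: IF@4 ID@5 stall=1 (RAW on I1.r1 (WB@6)) EX@7 MEM@8 WB@9
I4 add r5 <- r4,r3: IF@5 ID@7 stall=0 (-) EX@8 MEM@9 WB@10
I5 mul r5 <- r3,r3: IF@7 ID@8 stall=0 (-) EX@9 MEM@10 WB@11
I6 sub r5 <- r5,r5: IF@8 ID@9 stall=2 (RAW on I5.r5 (WB@11)) EX@12 MEM@13 WB@14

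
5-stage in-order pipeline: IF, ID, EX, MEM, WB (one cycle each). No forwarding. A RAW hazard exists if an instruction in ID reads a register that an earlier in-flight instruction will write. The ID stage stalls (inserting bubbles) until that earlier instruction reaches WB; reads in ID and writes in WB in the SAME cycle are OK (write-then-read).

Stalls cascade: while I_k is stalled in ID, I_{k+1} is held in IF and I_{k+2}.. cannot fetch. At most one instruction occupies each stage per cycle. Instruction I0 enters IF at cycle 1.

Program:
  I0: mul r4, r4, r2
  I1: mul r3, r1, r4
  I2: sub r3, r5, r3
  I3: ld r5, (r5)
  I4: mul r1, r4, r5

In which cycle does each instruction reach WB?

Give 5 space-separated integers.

Answer: 5 8 11 12 15

Derivation:
I0 mul r4 <- r4,r2: IF@1 ID@2 stall=0 (-) EX@3 MEM@4 WB@5
I1 mul r3 <- r1,r4: IF@2 ID@3 stall=2 (RAW on I0.r4 (WB@5)) EX@6 MEM@7 WB@8
I2 sub r3 <- r5,r3: IF@3 ID@6 stall=2 (RAW on I1.r3 (WB@8)) EX@9 MEM@10 WB@11
I3 ld r5 <- r5: IF@6 ID@9 stall=0 (-) EX@10 MEM@11 WB@12
I4 mul r1 <- r4,r5: IF@9 ID@10 stall=2 (RAW on I3.r5 (WB@12)) EX@13 MEM@14 WB@15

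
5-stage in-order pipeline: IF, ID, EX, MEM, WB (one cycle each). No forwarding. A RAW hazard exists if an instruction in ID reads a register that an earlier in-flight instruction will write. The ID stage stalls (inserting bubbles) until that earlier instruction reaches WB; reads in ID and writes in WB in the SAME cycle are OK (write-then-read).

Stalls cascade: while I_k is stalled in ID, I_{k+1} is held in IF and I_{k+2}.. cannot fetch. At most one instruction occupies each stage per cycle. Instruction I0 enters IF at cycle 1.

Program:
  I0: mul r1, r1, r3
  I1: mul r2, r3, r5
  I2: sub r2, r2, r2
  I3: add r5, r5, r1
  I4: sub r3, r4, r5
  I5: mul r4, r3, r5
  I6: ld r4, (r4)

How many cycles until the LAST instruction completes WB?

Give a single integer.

Answer: 19

Derivation:
I0 mul r1 <- r1,r3: IF@1 ID@2 stall=0 (-) EX@3 MEM@4 WB@5
I1 mul r2 <- r3,r5: IF@2 ID@3 stall=0 (-) EX@4 MEM@5 WB@6
I2 sub r2 <- r2,r2: IF@3 ID@4 stall=2 (RAW on I1.r2 (WB@6)) EX@7 MEM@8 WB@9
I3 add r5 <- r5,r1: IF@4 ID@7 stall=0 (-) EX@8 MEM@9 WB@10
I4 sub r3 <- r4,r5: IF@7 ID@8 stall=2 (RAW on I3.r5 (WB@10)) EX@11 MEM@12 WB@13
I5 mul r4 <- r3,r5: IF@8 ID@11 stall=2 (RAW on I4.r3 (WB@13)) EX@14 MEM@15 WB@16
I6 ld r4 <- r4: IF@11 ID@14 stall=2 (RAW on I5.r4 (WB@16)) EX@17 MEM@18 WB@19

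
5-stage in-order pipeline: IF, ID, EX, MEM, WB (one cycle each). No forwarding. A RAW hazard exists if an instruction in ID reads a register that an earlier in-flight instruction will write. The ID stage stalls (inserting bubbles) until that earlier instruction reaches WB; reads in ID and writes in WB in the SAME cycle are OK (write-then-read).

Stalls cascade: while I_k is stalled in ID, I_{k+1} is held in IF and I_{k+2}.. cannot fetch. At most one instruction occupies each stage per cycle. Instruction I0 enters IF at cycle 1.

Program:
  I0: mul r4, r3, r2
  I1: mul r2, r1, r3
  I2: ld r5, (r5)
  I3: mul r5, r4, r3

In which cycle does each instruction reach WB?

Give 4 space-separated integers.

I0 mul r4 <- r3,r2: IF@1 ID@2 stall=0 (-) EX@3 MEM@4 WB@5
I1 mul r2 <- r1,r3: IF@2 ID@3 stall=0 (-) EX@4 MEM@5 WB@6
I2 ld r5 <- r5: IF@3 ID@4 stall=0 (-) EX@5 MEM@6 WB@7
I3 mul r5 <- r4,r3: IF@4 ID@5 stall=0 (-) EX@6 MEM@7 WB@8

Answer: 5 6 7 8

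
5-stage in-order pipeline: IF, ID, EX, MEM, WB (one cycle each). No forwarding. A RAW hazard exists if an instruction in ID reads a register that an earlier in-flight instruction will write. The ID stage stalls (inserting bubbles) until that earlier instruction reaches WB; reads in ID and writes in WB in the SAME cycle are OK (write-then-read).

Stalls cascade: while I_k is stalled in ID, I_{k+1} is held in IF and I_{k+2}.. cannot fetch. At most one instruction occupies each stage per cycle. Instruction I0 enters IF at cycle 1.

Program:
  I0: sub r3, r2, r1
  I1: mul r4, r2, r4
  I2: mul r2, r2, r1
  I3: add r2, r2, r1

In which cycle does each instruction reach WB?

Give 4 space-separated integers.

Answer: 5 6 7 10

Derivation:
I0 sub r3 <- r2,r1: IF@1 ID@2 stall=0 (-) EX@3 MEM@4 WB@5
I1 mul r4 <- r2,r4: IF@2 ID@3 stall=0 (-) EX@4 MEM@5 WB@6
I2 mul r2 <- r2,r1: IF@3 ID@4 stall=0 (-) EX@5 MEM@6 WB@7
I3 add r2 <- r2,r1: IF@4 ID@5 stall=2 (RAW on I2.r2 (WB@7)) EX@8 MEM@9 WB@10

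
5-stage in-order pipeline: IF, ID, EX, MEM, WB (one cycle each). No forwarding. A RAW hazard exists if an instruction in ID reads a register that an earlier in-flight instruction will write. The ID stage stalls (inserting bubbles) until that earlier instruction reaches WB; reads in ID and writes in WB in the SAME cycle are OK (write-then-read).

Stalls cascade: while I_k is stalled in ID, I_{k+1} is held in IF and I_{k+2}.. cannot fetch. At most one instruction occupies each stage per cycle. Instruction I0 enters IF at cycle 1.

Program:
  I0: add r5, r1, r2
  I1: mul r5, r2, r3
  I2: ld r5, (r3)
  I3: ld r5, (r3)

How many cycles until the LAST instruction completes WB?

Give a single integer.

I0 add r5 <- r1,r2: IF@1 ID@2 stall=0 (-) EX@3 MEM@4 WB@5
I1 mul r5 <- r2,r3: IF@2 ID@3 stall=0 (-) EX@4 MEM@5 WB@6
I2 ld r5 <- r3: IF@3 ID@4 stall=0 (-) EX@5 MEM@6 WB@7
I3 ld r5 <- r3: IF@4 ID@5 stall=0 (-) EX@6 MEM@7 WB@8

Answer: 8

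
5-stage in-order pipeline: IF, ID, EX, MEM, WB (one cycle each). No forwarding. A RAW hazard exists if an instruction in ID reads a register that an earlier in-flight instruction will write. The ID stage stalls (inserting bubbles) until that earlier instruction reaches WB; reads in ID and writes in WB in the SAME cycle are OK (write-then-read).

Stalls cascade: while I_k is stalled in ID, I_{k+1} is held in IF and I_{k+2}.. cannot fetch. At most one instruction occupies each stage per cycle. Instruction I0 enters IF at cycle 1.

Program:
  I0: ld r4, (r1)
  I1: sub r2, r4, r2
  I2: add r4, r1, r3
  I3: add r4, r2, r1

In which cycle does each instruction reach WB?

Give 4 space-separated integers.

Answer: 5 8 9 11

Derivation:
I0 ld r4 <- r1: IF@1 ID@2 stall=0 (-) EX@3 MEM@4 WB@5
I1 sub r2 <- r4,r2: IF@2 ID@3 stall=2 (RAW on I0.r4 (WB@5)) EX@6 MEM@7 WB@8
I2 add r4 <- r1,r3: IF@3 ID@6 stall=0 (-) EX@7 MEM@8 WB@9
I3 add r4 <- r2,r1: IF@6 ID@7 stall=1 (RAW on I1.r2 (WB@8)) EX@9 MEM@10 WB@11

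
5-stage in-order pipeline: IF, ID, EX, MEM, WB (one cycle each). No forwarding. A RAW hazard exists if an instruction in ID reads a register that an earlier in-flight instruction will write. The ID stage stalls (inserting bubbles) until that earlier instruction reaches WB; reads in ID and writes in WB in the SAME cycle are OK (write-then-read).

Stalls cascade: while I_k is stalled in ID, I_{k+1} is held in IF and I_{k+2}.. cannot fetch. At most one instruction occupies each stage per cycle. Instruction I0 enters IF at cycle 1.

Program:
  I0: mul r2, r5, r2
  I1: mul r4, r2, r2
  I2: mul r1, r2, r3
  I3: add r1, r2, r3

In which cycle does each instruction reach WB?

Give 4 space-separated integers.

I0 mul r2 <- r5,r2: IF@1 ID@2 stall=0 (-) EX@3 MEM@4 WB@5
I1 mul r4 <- r2,r2: IF@2 ID@3 stall=2 (RAW on I0.r2 (WB@5)) EX@6 MEM@7 WB@8
I2 mul r1 <- r2,r3: IF@3 ID@6 stall=0 (-) EX@7 MEM@8 WB@9
I3 add r1 <- r2,r3: IF@6 ID@7 stall=0 (-) EX@8 MEM@9 WB@10

Answer: 5 8 9 10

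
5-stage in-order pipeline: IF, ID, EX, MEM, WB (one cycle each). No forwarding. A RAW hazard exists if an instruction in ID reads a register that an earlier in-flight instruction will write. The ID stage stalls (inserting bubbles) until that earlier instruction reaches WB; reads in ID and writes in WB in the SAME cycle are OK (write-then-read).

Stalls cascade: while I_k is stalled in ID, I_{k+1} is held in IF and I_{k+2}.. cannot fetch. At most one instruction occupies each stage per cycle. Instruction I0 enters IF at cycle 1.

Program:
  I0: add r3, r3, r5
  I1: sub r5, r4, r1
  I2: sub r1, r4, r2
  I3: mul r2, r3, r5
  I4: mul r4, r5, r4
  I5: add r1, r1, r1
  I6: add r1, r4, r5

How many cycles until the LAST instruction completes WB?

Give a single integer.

I0 add r3 <- r3,r5: IF@1 ID@2 stall=0 (-) EX@3 MEM@4 WB@5
I1 sub r5 <- r4,r1: IF@2 ID@3 stall=0 (-) EX@4 MEM@5 WB@6
I2 sub r1 <- r4,r2: IF@3 ID@4 stall=0 (-) EX@5 MEM@6 WB@7
I3 mul r2 <- r3,r5: IF@4 ID@5 stall=1 (RAW on I1.r5 (WB@6)) EX@7 MEM@8 WB@9
I4 mul r4 <- r5,r4: IF@5 ID@7 stall=0 (-) EX@8 MEM@9 WB@10
I5 add r1 <- r1,r1: IF@7 ID@8 stall=0 (-) EX@9 MEM@10 WB@11
I6 add r1 <- r4,r5: IF@8 ID@9 stall=1 (RAW on I4.r4 (WB@10)) EX@11 MEM@12 WB@13

Answer: 13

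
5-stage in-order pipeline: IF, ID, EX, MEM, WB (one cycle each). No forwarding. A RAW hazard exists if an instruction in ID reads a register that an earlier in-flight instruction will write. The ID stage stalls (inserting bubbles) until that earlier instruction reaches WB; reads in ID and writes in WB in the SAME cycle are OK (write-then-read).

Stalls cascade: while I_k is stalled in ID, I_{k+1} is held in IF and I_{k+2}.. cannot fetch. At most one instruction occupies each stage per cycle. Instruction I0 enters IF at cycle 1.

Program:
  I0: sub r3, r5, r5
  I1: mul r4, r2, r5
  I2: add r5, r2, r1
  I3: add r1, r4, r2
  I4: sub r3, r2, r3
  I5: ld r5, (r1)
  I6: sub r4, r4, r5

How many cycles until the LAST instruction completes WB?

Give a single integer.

Answer: 15

Derivation:
I0 sub r3 <- r5,r5: IF@1 ID@2 stall=0 (-) EX@3 MEM@4 WB@5
I1 mul r4 <- r2,r5: IF@2 ID@3 stall=0 (-) EX@4 MEM@5 WB@6
I2 add r5 <- r2,r1: IF@3 ID@4 stall=0 (-) EX@5 MEM@6 WB@7
I3 add r1 <- r4,r2: IF@4 ID@5 stall=1 (RAW on I1.r4 (WB@6)) EX@7 MEM@8 WB@9
I4 sub r3 <- r2,r3: IF@5 ID@7 stall=0 (-) EX@8 MEM@9 WB@10
I5 ld r5 <- r1: IF@7 ID@8 stall=1 (RAW on I3.r1 (WB@9)) EX@10 MEM@11 WB@12
I6 sub r4 <- r4,r5: IF@8 ID@10 stall=2 (RAW on I5.r5 (WB@12)) EX@13 MEM@14 WB@15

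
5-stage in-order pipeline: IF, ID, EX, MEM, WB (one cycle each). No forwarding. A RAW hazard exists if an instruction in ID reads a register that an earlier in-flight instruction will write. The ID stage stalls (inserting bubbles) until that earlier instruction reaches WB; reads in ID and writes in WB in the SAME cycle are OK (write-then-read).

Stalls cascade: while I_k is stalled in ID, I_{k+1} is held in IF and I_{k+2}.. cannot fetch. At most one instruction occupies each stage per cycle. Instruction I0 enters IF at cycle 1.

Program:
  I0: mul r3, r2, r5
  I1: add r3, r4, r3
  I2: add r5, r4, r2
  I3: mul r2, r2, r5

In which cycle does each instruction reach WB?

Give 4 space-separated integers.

Answer: 5 8 9 12

Derivation:
I0 mul r3 <- r2,r5: IF@1 ID@2 stall=0 (-) EX@3 MEM@4 WB@5
I1 add r3 <- r4,r3: IF@2 ID@3 stall=2 (RAW on I0.r3 (WB@5)) EX@6 MEM@7 WB@8
I2 add r5 <- r4,r2: IF@3 ID@6 stall=0 (-) EX@7 MEM@8 WB@9
I3 mul r2 <- r2,r5: IF@6 ID@7 stall=2 (RAW on I2.r5 (WB@9)) EX@10 MEM@11 WB@12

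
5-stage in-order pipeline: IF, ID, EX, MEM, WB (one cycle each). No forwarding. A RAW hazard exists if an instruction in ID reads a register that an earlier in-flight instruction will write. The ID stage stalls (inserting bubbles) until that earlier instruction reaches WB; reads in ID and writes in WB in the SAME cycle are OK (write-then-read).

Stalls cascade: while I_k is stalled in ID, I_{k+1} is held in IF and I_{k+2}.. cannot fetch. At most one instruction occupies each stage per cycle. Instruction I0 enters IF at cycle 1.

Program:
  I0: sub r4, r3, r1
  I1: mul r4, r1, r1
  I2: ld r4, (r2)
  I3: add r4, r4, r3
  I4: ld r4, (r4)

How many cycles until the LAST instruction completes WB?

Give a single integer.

Answer: 13

Derivation:
I0 sub r4 <- r3,r1: IF@1 ID@2 stall=0 (-) EX@3 MEM@4 WB@5
I1 mul r4 <- r1,r1: IF@2 ID@3 stall=0 (-) EX@4 MEM@5 WB@6
I2 ld r4 <- r2: IF@3 ID@4 stall=0 (-) EX@5 MEM@6 WB@7
I3 add r4 <- r4,r3: IF@4 ID@5 stall=2 (RAW on I2.r4 (WB@7)) EX@8 MEM@9 WB@10
I4 ld r4 <- r4: IF@5 ID@8 stall=2 (RAW on I3.r4 (WB@10)) EX@11 MEM@12 WB@13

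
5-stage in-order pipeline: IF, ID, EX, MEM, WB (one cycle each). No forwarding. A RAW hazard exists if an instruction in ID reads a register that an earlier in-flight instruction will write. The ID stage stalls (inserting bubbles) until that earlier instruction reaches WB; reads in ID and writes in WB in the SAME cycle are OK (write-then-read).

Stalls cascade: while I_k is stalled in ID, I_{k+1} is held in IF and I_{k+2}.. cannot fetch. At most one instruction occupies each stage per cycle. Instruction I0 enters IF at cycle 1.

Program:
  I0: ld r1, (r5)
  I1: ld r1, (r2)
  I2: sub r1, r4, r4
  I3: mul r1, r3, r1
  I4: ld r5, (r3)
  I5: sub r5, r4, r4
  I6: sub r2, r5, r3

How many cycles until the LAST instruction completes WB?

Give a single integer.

Answer: 15

Derivation:
I0 ld r1 <- r5: IF@1 ID@2 stall=0 (-) EX@3 MEM@4 WB@5
I1 ld r1 <- r2: IF@2 ID@3 stall=0 (-) EX@4 MEM@5 WB@6
I2 sub r1 <- r4,r4: IF@3 ID@4 stall=0 (-) EX@5 MEM@6 WB@7
I3 mul r1 <- r3,r1: IF@4 ID@5 stall=2 (RAW on I2.r1 (WB@7)) EX@8 MEM@9 WB@10
I4 ld r5 <- r3: IF@5 ID@8 stall=0 (-) EX@9 MEM@10 WB@11
I5 sub r5 <- r4,r4: IF@8 ID@9 stall=0 (-) EX@10 MEM@11 WB@12
I6 sub r2 <- r5,r3: IF@9 ID@10 stall=2 (RAW on I5.r5 (WB@12)) EX@13 MEM@14 WB@15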